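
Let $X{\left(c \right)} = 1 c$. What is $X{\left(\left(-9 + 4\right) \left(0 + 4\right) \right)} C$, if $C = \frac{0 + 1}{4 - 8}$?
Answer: $5$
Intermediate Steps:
$X{\left(c \right)} = c$
$C = - \frac{1}{4}$ ($C = 1 \frac{1}{-4} = 1 \left(- \frac{1}{4}\right) = - \frac{1}{4} \approx -0.25$)
$X{\left(\left(-9 + 4\right) \left(0 + 4\right) \right)} C = \left(-9 + 4\right) \left(0 + 4\right) \left(- \frac{1}{4}\right) = \left(-5\right) 4 \left(- \frac{1}{4}\right) = \left(-20\right) \left(- \frac{1}{4}\right) = 5$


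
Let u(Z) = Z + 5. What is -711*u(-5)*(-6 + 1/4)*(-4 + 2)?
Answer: 0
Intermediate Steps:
u(Z) = 5 + Z
-711*u(-5)*(-6 + 1/4)*(-4 + 2) = -711*(5 - 5)*(-6 + 1/4)*(-4 + 2) = -0*(-6 + ¼)*(-2) = -0*(-23/4*(-2)) = -0*23/2 = -711*0 = 0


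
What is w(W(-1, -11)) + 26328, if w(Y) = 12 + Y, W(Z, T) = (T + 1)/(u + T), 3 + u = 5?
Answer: 237070/9 ≈ 26341.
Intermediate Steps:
u = 2 (u = -3 + 5 = 2)
W(Z, T) = (1 + T)/(2 + T) (W(Z, T) = (T + 1)/(2 + T) = (1 + T)/(2 + T))
w(W(-1, -11)) + 26328 = (12 + (1 - 11)/(2 - 11)) + 26328 = (12 - 10/(-9)) + 26328 = (12 - ⅑*(-10)) + 26328 = (12 + 10/9) + 26328 = 118/9 + 26328 = 237070/9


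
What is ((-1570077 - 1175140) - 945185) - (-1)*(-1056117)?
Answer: -4746519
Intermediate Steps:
((-1570077 - 1175140) - 945185) - (-1)*(-1056117) = (-2745217 - 945185) - 1*1056117 = -3690402 - 1056117 = -4746519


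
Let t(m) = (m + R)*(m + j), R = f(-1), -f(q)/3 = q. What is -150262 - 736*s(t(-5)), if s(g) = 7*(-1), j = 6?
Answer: -145110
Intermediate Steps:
f(q) = -3*q
R = 3 (R = -3*(-1) = 3)
t(m) = (3 + m)*(6 + m) (t(m) = (m + 3)*(m + 6) = (3 + m)*(6 + m))
s(g) = -7
-150262 - 736*s(t(-5)) = -150262 - 736*(-7) = -150262 + 5152 = -145110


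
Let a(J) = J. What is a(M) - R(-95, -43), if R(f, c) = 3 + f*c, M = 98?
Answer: -3990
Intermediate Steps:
R(f, c) = 3 + c*f
a(M) - R(-95, -43) = 98 - (3 - 43*(-95)) = 98 - (3 + 4085) = 98 - 1*4088 = 98 - 4088 = -3990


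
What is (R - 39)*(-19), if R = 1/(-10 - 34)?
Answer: 32623/44 ≈ 741.43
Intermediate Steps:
R = -1/44 (R = 1/(-44) = -1/44 ≈ -0.022727)
(R - 39)*(-19) = (-1/44 - 39)*(-19) = -1717/44*(-19) = 32623/44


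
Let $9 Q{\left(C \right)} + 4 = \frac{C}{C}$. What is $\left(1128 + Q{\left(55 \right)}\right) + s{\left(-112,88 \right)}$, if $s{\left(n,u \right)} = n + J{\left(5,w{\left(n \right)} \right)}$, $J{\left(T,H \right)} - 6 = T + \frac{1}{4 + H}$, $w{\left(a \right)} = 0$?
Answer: $\frac{12323}{12} \approx 1026.9$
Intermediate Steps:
$Q{\left(C \right)} = - \frac{1}{3}$ ($Q{\left(C \right)} = - \frac{4}{9} + \frac{\frac{1}{C} C}{9} = - \frac{4}{9} + \frac{1}{9} \cdot 1 = - \frac{4}{9} + \frac{1}{9} = - \frac{1}{3}$)
$J{\left(T,H \right)} = 6 + T + \frac{1}{4 + H}$ ($J{\left(T,H \right)} = 6 + \left(T + \frac{1}{4 + H}\right) = 6 + T + \frac{1}{4 + H}$)
$s{\left(n,u \right)} = \frac{45}{4} + n$ ($s{\left(n,u \right)} = n + \frac{25 + 4 \cdot 5 + 6 \cdot 0 + 0 \cdot 5}{4 + 0} = n + \frac{25 + 20 + 0 + 0}{4} = n + \frac{1}{4} \cdot 45 = n + \frac{45}{4} = \frac{45}{4} + n$)
$\left(1128 + Q{\left(55 \right)}\right) + s{\left(-112,88 \right)} = \left(1128 - \frac{1}{3}\right) + \left(\frac{45}{4} - 112\right) = \frac{3383}{3} - \frac{403}{4} = \frac{12323}{12}$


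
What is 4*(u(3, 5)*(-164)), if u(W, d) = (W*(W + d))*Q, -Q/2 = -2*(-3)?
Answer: 188928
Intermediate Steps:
Q = -12 (Q = -(-4)*(-3) = -2*6 = -12)
u(W, d) = -12*W*(W + d) (u(W, d) = (W*(W + d))*(-12) = -12*W*(W + d))
4*(u(3, 5)*(-164)) = 4*(-12*3*(3 + 5)*(-164)) = 4*(-12*3*8*(-164)) = 4*(-288*(-164)) = 4*47232 = 188928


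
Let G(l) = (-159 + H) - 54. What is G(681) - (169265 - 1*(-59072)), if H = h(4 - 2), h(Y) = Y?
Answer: -228548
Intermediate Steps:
H = 2 (H = 4 - 2 = 2)
G(l) = -211 (G(l) = (-159 + 2) - 54 = -157 - 54 = -211)
G(681) - (169265 - 1*(-59072)) = -211 - (169265 - 1*(-59072)) = -211 - (169265 + 59072) = -211 - 1*228337 = -211 - 228337 = -228548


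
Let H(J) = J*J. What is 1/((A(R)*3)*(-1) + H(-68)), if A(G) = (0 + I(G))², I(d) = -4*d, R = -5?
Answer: 1/3424 ≈ 0.00029206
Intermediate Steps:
A(G) = 16*G² (A(G) = (0 - 4*G)² = (-4*G)² = 16*G²)
H(J) = J²
1/((A(R)*3)*(-1) + H(-68)) = 1/(((16*(-5)²)*3)*(-1) + (-68)²) = 1/(((16*25)*3)*(-1) + 4624) = 1/((400*3)*(-1) + 4624) = 1/(1200*(-1) + 4624) = 1/(-1200 + 4624) = 1/3424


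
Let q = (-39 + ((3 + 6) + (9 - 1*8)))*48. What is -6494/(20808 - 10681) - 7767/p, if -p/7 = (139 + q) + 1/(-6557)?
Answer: -68402265853/44801422666 ≈ -1.5268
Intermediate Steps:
q = -1392 (q = (-39 + (9 + (9 - 8)))*48 = (-39 + (9 + 1))*48 = (-39 + 10)*48 = -29*48 = -1392)
p = 57511454/6557 (p = -7*((139 - 1392) + 1/(-6557)) = -7*(-1253 - 1/6557) = -7*(-8215922/6557) = 57511454/6557 ≈ 8771.0)
-6494/(20808 - 10681) - 7767/p = -6494/(20808 - 10681) - 7767/57511454/6557 = -6494/10127 - 7767*6557/57511454 = -6494*1/10127 - 50928219/57511454 = -6494/10127 - 50928219/57511454 = -68402265853/44801422666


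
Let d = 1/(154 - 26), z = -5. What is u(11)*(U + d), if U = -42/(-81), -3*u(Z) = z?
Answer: 9095/10368 ≈ 0.87722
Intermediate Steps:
u(Z) = 5/3 (u(Z) = -⅓*(-5) = 5/3)
U = 14/27 (U = -42*(-1/81) = 14/27 ≈ 0.51852)
d = 1/128 ≈ 0.0078125
u(11)*(U + d) = 5*(14/27 + 1/128)/3 = (5/3)*(1819/3456) = 9095/10368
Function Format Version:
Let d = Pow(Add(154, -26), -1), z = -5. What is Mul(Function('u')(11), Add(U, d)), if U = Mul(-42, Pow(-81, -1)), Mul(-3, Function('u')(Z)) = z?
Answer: Rational(9095, 10368) ≈ 0.87722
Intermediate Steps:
Function('u')(Z) = Rational(5, 3) (Function('u')(Z) = Mul(Rational(-1, 3), -5) = Rational(5, 3))
U = Rational(14, 27) (U = Mul(-42, Rational(-1, 81)) = Rational(14, 27) ≈ 0.51852)
d = Rational(1, 128) (d = Pow(128, -1) = Rational(1, 128) ≈ 0.0078125)
Mul(Function('u')(11), Add(U, d)) = Mul(Rational(5, 3), Add(Rational(14, 27), Rational(1, 128))) = Mul(Rational(5, 3), Rational(1819, 3456)) = Rational(9095, 10368)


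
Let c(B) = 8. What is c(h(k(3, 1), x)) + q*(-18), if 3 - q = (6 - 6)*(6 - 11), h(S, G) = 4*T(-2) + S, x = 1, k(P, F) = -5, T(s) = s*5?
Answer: -46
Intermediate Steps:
T(s) = 5*s
h(S, G) = -40 + S (h(S, G) = 4*(5*(-2)) + S = 4*(-10) + S = -40 + S)
q = 3 (q = 3 - (6 - 6)*(6 - 11) = 3 - 0*(-5) = 3 - 1*0 = 3 + 0 = 3)
c(h(k(3, 1), x)) + q*(-18) = 8 + 3*(-18) = 8 - 54 = -46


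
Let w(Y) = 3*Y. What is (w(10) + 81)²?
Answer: 12321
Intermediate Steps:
(w(10) + 81)² = (3*10 + 81)² = (30 + 81)² = 111² = 12321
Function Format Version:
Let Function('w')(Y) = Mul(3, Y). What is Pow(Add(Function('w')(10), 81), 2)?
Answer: 12321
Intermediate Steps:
Pow(Add(Function('w')(10), 81), 2) = Pow(Add(Mul(3, 10), 81), 2) = Pow(Add(30, 81), 2) = Pow(111, 2) = 12321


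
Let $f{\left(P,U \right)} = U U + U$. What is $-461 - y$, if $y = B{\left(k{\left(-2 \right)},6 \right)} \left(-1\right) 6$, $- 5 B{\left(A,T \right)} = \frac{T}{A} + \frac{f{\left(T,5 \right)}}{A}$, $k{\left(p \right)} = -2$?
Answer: $- \frac{2197}{5} \approx -439.4$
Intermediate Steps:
$f{\left(P,U \right)} = U + U^{2}$ ($f{\left(P,U \right)} = U^{2} + U = U + U^{2}$)
$B{\left(A,T \right)} = - \frac{6}{A} - \frac{T}{5 A}$ ($B{\left(A,T \right)} = - \frac{\frac{T}{A} + \frac{5 \left(1 + 5\right)}{A}}{5} = - \frac{\frac{T}{A} + \frac{5 \cdot 6}{A}}{5} = - \frac{\frac{T}{A} + \frac{30}{A}}{5} = - \frac{\frac{30}{A} + \frac{T}{A}}{5} = - \frac{6}{A} - \frac{T}{5 A}$)
$y = - \frac{108}{5}$ ($y = \frac{-30 - 6}{5 \left(-2\right)} \left(-1\right) 6 = \frac{1}{5} \left(- \frac{1}{2}\right) \left(-30 - 6\right) \left(-1\right) 6 = \frac{1}{5} \left(- \frac{1}{2}\right) \left(-36\right) \left(-1\right) 6 = \frac{18}{5} \left(-1\right) 6 = \left(- \frac{18}{5}\right) 6 = - \frac{108}{5} \approx -21.6$)
$-461 - y = -461 - - \frac{108}{5} = -461 + \frac{108}{5} = - \frac{2197}{5}$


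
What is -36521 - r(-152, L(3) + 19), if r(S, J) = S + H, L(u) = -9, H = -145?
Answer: -36224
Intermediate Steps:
r(S, J) = -145 + S (r(S, J) = S - 145 = -145 + S)
-36521 - r(-152, L(3) + 19) = -36521 - (-145 - 152) = -36521 - 1*(-297) = -36521 + 297 = -36224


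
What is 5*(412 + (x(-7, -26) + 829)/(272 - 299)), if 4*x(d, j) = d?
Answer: 68645/36 ≈ 1906.8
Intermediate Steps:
x(d, j) = d/4
5*(412 + (x(-7, -26) + 829)/(272 - 299)) = 5*(412 + ((1/4)*(-7) + 829)/(272 - 299)) = 5*(412 + (-7/4 + 829)/(-27)) = 5*(412 + (3309/4)*(-1/27)) = 5*(412 - 1103/36) = 5*(13729/36) = 68645/36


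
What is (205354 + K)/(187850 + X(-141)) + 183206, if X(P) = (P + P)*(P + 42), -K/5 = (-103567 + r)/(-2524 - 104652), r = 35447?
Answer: 529586056695539/2890643896 ≈ 1.8321e+5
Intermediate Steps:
K = -42575/13397 (K = -5*(-103567 + 35447)/(-2524 - 104652) = -(-340600)/(-107176) = -(-340600)*(-1)/107176 = -5*8515/13397 = -42575/13397 ≈ -3.1780)
X(P) = 2*P*(42 + P) (X(P) = (2*P)*(42 + P) = 2*P*(42 + P))
(205354 + K)/(187850 + X(-141)) + 183206 = (205354 - 42575/13397)/(187850 + 2*(-141)*(42 - 141)) + 183206 = 2751084963/(13397*(187850 + 2*(-141)*(-99))) + 183206 = 2751084963/(13397*(187850 + 27918)) + 183206 = (2751084963/13397)/215768 + 183206 = (2751084963/13397)*(1/215768) + 183206 = 2751084963/2890643896 + 183206 = 529586056695539/2890643896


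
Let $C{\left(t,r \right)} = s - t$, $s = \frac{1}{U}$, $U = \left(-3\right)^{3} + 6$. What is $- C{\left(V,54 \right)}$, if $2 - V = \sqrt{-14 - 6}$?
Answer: $\frac{43}{21} - 2 i \sqrt{5} \approx 2.0476 - 4.4721 i$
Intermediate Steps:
$U = -21$ ($U = -27 + 6 = -21$)
$V = 2 - 2 i \sqrt{5}$ ($V = 2 - \sqrt{-14 - 6} = 2 - \sqrt{-20} = 2 - 2 i \sqrt{5} \approx 2.0 - 4.4721 i$)
$s = - \frac{1}{21}$ ($s = \frac{1}{-21} = - \frac{1}{21} \approx -0.047619$)
$C{\left(t,r \right)} = - \frac{1}{21} - t$
$- C{\left(V,54 \right)} = - (- \frac{1}{21} - \left(2 - 2 i \sqrt{5}\right)) = - (- \frac{43}{21} + 2 i \sqrt{5}) = \frac{43}{21} - 2 i \sqrt{5}$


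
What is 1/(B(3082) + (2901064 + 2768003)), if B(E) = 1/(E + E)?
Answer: 6164/34944128989 ≈ 1.7640e-7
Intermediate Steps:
B(E) = 1/(2*E)
1/(B(3082) + (2901064 + 2768003)) = 1/((½)/3082 + (2901064 + 2768003)) = 1/((½)*(1/3082) + 5669067) = 1/(1/6164 + 5669067) = 1/(34944128989/6164) = 6164/34944128989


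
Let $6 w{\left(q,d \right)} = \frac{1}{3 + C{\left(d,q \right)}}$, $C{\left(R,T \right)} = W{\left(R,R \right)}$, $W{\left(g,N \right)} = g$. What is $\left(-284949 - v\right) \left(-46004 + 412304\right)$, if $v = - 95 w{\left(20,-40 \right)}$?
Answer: $-104376975450$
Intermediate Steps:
$C{\left(R,T \right)} = R$
$w{\left(q,d \right)} = \frac{1}{6 \left(3 + d\right)}$
$v = \frac{95}{222}$ ($v = - 95 \frac{1}{6 \left(3 - 40\right)} = - 95 \frac{1}{6 \left(-37\right)} = - 95 \cdot \frac{1}{6} \left(- \frac{1}{37}\right) = \left(-95\right) \left(- \frac{1}{222}\right) = \frac{95}{222} \approx 0.42793$)
$\left(-284949 - v\right) \left(-46004 + 412304\right) = \left(-284949 - \frac{95}{222}\right) \left(-46004 + 412304\right) = \left(-284949 - \frac{95}{222}\right) 366300 = \left(- \frac{63258773}{222}\right) 366300 = -104376975450$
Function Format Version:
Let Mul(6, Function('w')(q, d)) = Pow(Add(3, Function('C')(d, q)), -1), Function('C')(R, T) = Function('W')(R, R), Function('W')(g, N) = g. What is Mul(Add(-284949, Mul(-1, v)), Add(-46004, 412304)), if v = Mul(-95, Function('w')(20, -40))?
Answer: -104376975450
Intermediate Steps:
Function('C')(R, T) = R
Function('w')(q, d) = Mul(Rational(1, 6), Pow(Add(3, d), -1))
v = Rational(95, 222) (v = Mul(-95, Mul(Rational(1, 6), Pow(Add(3, -40), -1))) = Mul(-95, Mul(Rational(1, 6), Pow(-37, -1))) = Mul(-95, Mul(Rational(1, 6), Rational(-1, 37))) = Mul(-95, Rational(-1, 222)) = Rational(95, 222) ≈ 0.42793)
Mul(Add(-284949, Mul(-1, v)), Add(-46004, 412304)) = Mul(Add(-284949, Mul(-1, Rational(95, 222))), Add(-46004, 412304)) = Mul(Add(-284949, Rational(-95, 222)), 366300) = Mul(Rational(-63258773, 222), 366300) = -104376975450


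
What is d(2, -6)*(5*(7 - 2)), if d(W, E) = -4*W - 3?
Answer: -275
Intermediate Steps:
d(W, E) = -3 - 4*W
d(2, -6)*(5*(7 - 2)) = (-3 - 4*2)*(5*(7 - 2)) = (-3 - 8)*(5*5) = -11*25 = -275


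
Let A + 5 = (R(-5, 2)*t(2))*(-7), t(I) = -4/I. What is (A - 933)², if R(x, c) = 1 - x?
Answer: 729316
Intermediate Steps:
A = 79 (A = -5 + ((1 - 1*(-5))*(-4/2))*(-7) = -5 + ((1 + 5)*(-4*½))*(-7) = -5 + (6*(-2))*(-7) = -5 - 12*(-7) = -5 + 84 = 79)
(A - 933)² = (79 - 933)² = (-854)² = 729316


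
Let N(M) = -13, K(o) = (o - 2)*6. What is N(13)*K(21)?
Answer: -1482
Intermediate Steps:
K(o) = -12 + 6*o (K(o) = (-2 + o)*6 = -12 + 6*o)
N(13)*K(21) = -13*(-12 + 6*21) = -13*(-12 + 126) = -13*114 = -1482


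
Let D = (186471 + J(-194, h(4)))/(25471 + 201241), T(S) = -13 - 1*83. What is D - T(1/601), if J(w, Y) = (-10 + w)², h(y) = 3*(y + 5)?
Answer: 21992439/226712 ≈ 97.006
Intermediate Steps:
h(y) = 15 + 3*y (h(y) = 3*(5 + y) = 15 + 3*y)
T(S) = -96 (T(S) = -13 - 83 = -96)
D = 228087/226712 (D = (186471 + (-10 - 194)²)/(25471 + 201241) = (186471 + (-204)²)/226712 = (186471 + 41616)*(1/226712) = 228087*(1/226712) = 228087/226712 ≈ 1.0061)
D - T(1/601) = 228087/226712 - 1*(-96) = 228087/226712 + 96 = 21992439/226712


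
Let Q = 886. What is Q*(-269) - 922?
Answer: -239256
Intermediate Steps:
Q*(-269) - 922 = 886*(-269) - 922 = -238334 - 922 = -239256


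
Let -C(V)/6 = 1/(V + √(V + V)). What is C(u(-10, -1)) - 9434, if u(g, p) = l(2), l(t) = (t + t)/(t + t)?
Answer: -9428 - 6*√2 ≈ -9436.5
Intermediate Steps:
l(t) = 1 (l(t) = (2*t)/((2*t)) = (2*t)*(1/(2*t)) = 1)
u(g, p) = 1
C(V) = -6/(V + √2*√V) (C(V) = -6/(V + √(V + V)) = -6/(V + √(2*V)) = -6/(V + √2*√V))
C(u(-10, -1)) - 9434 = -6/(1 + √2*√1) - 9434 = -6/(1 + √2*1) - 9434 = -6/(1 + √2) - 9434 = -9434 - 6/(1 + √2)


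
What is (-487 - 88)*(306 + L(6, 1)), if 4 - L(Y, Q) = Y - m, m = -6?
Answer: -171350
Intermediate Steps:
L(Y, Q) = -2 - Y (L(Y, Q) = 4 - (Y - 1*(-6)) = 4 - (Y + 6) = 4 - (6 + Y) = 4 + (-6 - Y) = -2 - Y)
(-487 - 88)*(306 + L(6, 1)) = (-487 - 88)*(306 + (-2 - 1*6)) = -575*(306 + (-2 - 6)) = -575*(306 - 8) = -575*298 = -171350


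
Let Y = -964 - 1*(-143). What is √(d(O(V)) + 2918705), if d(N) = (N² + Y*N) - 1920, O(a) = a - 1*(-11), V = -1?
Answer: 5*√116347 ≈ 1705.5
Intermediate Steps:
O(a) = 11 + a (O(a) = a + 11 = 11 + a)
Y = -821 (Y = -964 + 143 = -821)
d(N) = -1920 + N² - 821*N (d(N) = (N² - 821*N) - 1920 = -1920 + N² - 821*N)
√(d(O(V)) + 2918705) = √((-1920 + (11 - 1)² - 821*(11 - 1)) + 2918705) = √((-1920 + 10² - 821*10) + 2918705) = √((-1920 + 100 - 8210) + 2918705) = √(-10030 + 2918705) = √2908675 = 5*√116347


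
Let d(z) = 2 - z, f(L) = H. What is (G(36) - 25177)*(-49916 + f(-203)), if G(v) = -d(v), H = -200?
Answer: 1260066588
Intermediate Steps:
f(L) = -200
G(v) = -2 + v (G(v) = -(2 - v) = -2 + v)
(G(36) - 25177)*(-49916 + f(-203)) = ((-2 + 36) - 25177)*(-49916 - 200) = (34 - 25177)*(-50116) = -25143*(-50116) = 1260066588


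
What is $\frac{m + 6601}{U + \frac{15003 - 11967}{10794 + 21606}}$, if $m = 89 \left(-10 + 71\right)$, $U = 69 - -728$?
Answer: $\frac{32481000}{2152153} \approx 15.092$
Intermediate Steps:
$U = 797$ ($U = 69 + 728 = 797$)
$m = 5429$ ($m = 89 \cdot 61 = 5429$)
$\frac{m + 6601}{U + \frac{15003 - 11967}{10794 + 21606}} = \frac{5429 + 6601}{797 + \frac{15003 - 11967}{10794 + 21606}} = \frac{12030}{797 + \frac{3036}{32400}} = \frac{12030}{797 + 3036 \cdot \frac{1}{32400}} = \frac{12030}{797 + \frac{253}{2700}} = \frac{12030}{\frac{2152153}{2700}} = 12030 \cdot \frac{2700}{2152153} = \frac{32481000}{2152153}$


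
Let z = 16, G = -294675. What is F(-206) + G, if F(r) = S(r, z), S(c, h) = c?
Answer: -294881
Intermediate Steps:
F(r) = r
F(-206) + G = -206 - 294675 = -294881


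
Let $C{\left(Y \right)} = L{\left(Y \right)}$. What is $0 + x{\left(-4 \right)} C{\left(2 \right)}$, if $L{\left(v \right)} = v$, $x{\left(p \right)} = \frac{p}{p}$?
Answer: $2$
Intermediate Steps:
$x{\left(p \right)} = 1$
$C{\left(Y \right)} = Y$
$0 + x{\left(-4 \right)} C{\left(2 \right)} = 0 + 1 \cdot 2 = 0 + 2 = 2$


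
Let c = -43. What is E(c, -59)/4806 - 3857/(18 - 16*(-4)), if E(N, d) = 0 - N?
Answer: -4633304/98523 ≈ -47.028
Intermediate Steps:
E(N, d) = -N
E(c, -59)/4806 - 3857/(18 - 16*(-4)) = -1*(-43)/4806 - 3857/(18 - 16*(-4)) = 43*(1/4806) - 3857/(18 + 64) = 43/4806 - 3857/82 = -4633304/98523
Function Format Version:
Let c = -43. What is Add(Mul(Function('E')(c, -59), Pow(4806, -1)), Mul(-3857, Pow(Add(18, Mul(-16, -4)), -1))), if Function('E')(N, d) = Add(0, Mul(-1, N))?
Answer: Rational(-4633304, 98523) ≈ -47.028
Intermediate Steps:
Function('E')(N, d) = Mul(-1, N)
Add(Mul(Function('E')(c, -59), Pow(4806, -1)), Mul(-3857, Pow(Add(18, Mul(-16, -4)), -1))) = Add(Mul(Mul(-1, -43), Pow(4806, -1)), Mul(-3857, Pow(Add(18, Mul(-16, -4)), -1))) = Add(Mul(43, Rational(1, 4806)), Mul(-3857, Pow(Add(18, 64), -1))) = Add(Rational(43, 4806), Mul(-3857, Pow(82, -1))) = Add(Rational(43, 4806), Mul(-3857, Rational(1, 82))) = Add(Rational(43, 4806), Rational(-3857, 82)) = Rational(-4633304, 98523)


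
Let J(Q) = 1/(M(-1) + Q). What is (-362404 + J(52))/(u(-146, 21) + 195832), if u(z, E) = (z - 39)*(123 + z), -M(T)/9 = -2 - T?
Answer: -22106643/12205307 ≈ -1.8112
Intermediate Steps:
M(T) = 18 + 9*T (M(T) = -9*(-2 - T) = 18 + 9*T)
u(z, E) = (-39 + z)*(123 + z)
J(Q) = 1/(9 + Q) (J(Q) = 1/((18 + 9*(-1)) + Q) = 1/((18 - 9) + Q) = 1/(9 + Q))
(-362404 + J(52))/(u(-146, 21) + 195832) = (-362404 + 1/(9 + 52))/((-4797 + (-146)**2 + 84*(-146)) + 195832) = (-362404 + 1/61)/((-4797 + 21316 - 12264) + 195832) = (-362404 + 1/61)/(4255 + 195832) = -22106643/61/200087 = -22106643/61*1/200087 = -22106643/12205307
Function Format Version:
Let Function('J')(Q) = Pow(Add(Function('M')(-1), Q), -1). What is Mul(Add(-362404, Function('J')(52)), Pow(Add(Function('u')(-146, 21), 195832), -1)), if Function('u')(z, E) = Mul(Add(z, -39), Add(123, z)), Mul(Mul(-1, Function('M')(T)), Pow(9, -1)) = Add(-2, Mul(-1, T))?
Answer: Rational(-22106643, 12205307) ≈ -1.8112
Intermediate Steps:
Function('M')(T) = Add(18, Mul(9, T)) (Function('M')(T) = Mul(-9, Add(-2, Mul(-1, T))) = Add(18, Mul(9, T)))
Function('u')(z, E) = Mul(Add(-39, z), Add(123, z))
Function('J')(Q) = Pow(Add(9, Q), -1) (Function('J')(Q) = Pow(Add(Add(18, Mul(9, -1)), Q), -1) = Pow(Add(Add(18, -9), Q), -1) = Pow(Add(9, Q), -1))
Mul(Add(-362404, Function('J')(52)), Pow(Add(Function('u')(-146, 21), 195832), -1)) = Mul(Add(-362404, Pow(Add(9, 52), -1)), Pow(Add(Add(-4797, Pow(-146, 2), Mul(84, -146)), 195832), -1)) = Mul(Add(-362404, Pow(61, -1)), Pow(Add(Add(-4797, 21316, -12264), 195832), -1)) = Mul(Add(-362404, Rational(1, 61)), Pow(Add(4255, 195832), -1)) = Mul(Rational(-22106643, 61), Pow(200087, -1)) = Mul(Rational(-22106643, 61), Rational(1, 200087)) = Rational(-22106643, 12205307)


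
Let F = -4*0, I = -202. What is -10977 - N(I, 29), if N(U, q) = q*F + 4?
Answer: -10981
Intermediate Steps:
F = 0
N(U, q) = 4 (N(U, q) = q*0 + 4 = 0 + 4 = 4)
-10977 - N(I, 29) = -10977 - 1*4 = -10977 - 4 = -10981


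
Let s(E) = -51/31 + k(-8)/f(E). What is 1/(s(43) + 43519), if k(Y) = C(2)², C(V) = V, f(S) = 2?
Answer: 31/1349100 ≈ 2.2978e-5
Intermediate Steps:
k(Y) = 4 (k(Y) = 2² = 4)
s(E) = 11/31 (s(E) = -51/31 + 4/2 = -51*1/31 + 4*(½) = -51/31 + 2 = 11/31)
1/(s(43) + 43519) = 1/(11/31 + 43519) = 1/(1349100/31) = 31/1349100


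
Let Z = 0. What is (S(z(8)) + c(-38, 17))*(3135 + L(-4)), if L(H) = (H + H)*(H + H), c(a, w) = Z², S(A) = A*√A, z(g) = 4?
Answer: 25592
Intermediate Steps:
S(A) = A^(3/2)
c(a, w) = 0 (c(a, w) = 0² = 0)
L(H) = 4*H² (L(H) = (2*H)*(2*H) = 4*H²)
(S(z(8)) + c(-38, 17))*(3135 + L(-4)) = (4^(3/2) + 0)*(3135 + 4*(-4)²) = (8 + 0)*(3135 + 4*16) = 8*(3135 + 64) = 8*3199 = 25592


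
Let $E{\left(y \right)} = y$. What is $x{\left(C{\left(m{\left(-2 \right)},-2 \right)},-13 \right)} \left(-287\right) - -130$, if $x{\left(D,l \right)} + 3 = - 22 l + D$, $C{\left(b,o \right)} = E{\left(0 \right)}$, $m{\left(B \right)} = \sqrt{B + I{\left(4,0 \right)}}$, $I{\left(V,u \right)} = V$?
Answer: $-81091$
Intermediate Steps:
$m{\left(B \right)} = \sqrt{4 + B}$ ($m{\left(B \right)} = \sqrt{B + 4} = \sqrt{4 + B}$)
$C{\left(b,o \right)} = 0$
$x{\left(D,l \right)} = -3 + D - 22 l$ ($x{\left(D,l \right)} = -3 + \left(- 22 l + D\right) = -3 + \left(D - 22 l\right) = -3 + D - 22 l$)
$x{\left(C{\left(m{\left(-2 \right)},-2 \right)},-13 \right)} \left(-287\right) - -130 = \left(-3 + 0 - -286\right) \left(-287\right) - -130 = \left(-3 + 0 + 286\right) \left(-287\right) + \left(-2 + 132\right) = 283 \left(-287\right) + 130 = -81221 + 130 = -81091$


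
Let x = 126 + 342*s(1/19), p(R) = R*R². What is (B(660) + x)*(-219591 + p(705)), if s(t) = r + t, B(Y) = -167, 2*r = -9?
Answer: -546985899108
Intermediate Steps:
r = -9/2 (r = (½)*(-9) = -9/2 ≈ -4.5000)
s(t) = -9/2 + t
p(R) = R³
x = -1395 (x = 126 + 342*(-9/2 + 1/19) = 126 + 342*(-169/38) = 126 - 1521 = -1395)
(B(660) + x)*(-219591 + p(705)) = (-167 - 1395)*(-219591 + 705³) = -1562*(-219591 + 350402625) = -1562*350183034 = -546985899108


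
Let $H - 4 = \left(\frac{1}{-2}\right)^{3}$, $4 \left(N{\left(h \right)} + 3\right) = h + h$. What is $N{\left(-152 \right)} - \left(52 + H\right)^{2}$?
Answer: $- \frac{204865}{64} \approx -3201.0$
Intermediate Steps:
$N{\left(h \right)} = -3 + \frac{h}{2}$ ($N{\left(h \right)} = -3 + \frac{h + h}{4} = -3 + \frac{2 h}{4} = -3 + \frac{h}{2}$)
$H = \frac{31}{8}$ ($H = 4 + \left(\frac{1}{-2}\right)^{3} = 4 + \left(- \frac{1}{2}\right)^{3} = 4 - \frac{1}{8} = \frac{31}{8} \approx 3.875$)
$N{\left(-152 \right)} - \left(52 + H\right)^{2} = \left(-3 + \frac{1}{2} \left(-152\right)\right) - \left(52 + \frac{31}{8}\right)^{2} = \left(-3 - 76\right) - \left(\frac{447}{8}\right)^{2} = -79 - \frac{199809}{64} = - \frac{204865}{64}$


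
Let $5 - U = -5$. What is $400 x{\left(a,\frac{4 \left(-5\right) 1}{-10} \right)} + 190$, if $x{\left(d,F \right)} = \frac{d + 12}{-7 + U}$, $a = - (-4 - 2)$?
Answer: $2590$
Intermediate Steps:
$U = 10$ ($U = 5 - -5 = 5 + 5 = 10$)
$a = 6$ ($a = \left(-1\right) \left(-6\right) = 6$)
$x{\left(d,F \right)} = 4 + \frac{d}{3}$ ($x{\left(d,F \right)} = \frac{d + 12}{-7 + 10} = \frac{12 + d}{3} = \left(12 + d\right) \frac{1}{3} = 4 + \frac{d}{3}$)
$400 x{\left(a,\frac{4 \left(-5\right) 1}{-10} \right)} + 190 = 400 \left(4 + \frac{1}{3} \cdot 6\right) + 190 = 400 \left(4 + 2\right) + 190 = 400 \cdot 6 + 190 = 2400 + 190 = 2590$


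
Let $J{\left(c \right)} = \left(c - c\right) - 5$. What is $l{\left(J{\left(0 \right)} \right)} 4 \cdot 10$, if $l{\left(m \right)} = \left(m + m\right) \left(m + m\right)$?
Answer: $4000$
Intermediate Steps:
$J{\left(c \right)} = -5$ ($J{\left(c \right)} = 0 - 5 = -5$)
$l{\left(m \right)} = 4 m^{2}$ ($l{\left(m \right)} = 2 m 2 m = 4 m^{2}$)
$l{\left(J{\left(0 \right)} \right)} 4 \cdot 10 = 4 \left(-5\right)^{2} \cdot 4 \cdot 10 = 4 \cdot 25 \cdot 4 \cdot 10 = 100 \cdot 4 \cdot 10 = 400 \cdot 10 = 4000$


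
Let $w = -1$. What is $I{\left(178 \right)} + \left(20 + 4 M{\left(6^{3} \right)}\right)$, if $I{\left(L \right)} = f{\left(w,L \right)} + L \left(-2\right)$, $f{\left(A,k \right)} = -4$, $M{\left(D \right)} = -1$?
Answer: $-344$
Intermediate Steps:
$I{\left(L \right)} = -4 - 2 L$ ($I{\left(L \right)} = -4 + L \left(-2\right) = -4 - 2 L$)
$I{\left(178 \right)} + \left(20 + 4 M{\left(6^{3} \right)}\right) = \left(-4 - 356\right) + \left(20 + 4 \left(-1\right)\right) = \left(-4 - 356\right) + \left(20 - 4\right) = -360 + 16 = -344$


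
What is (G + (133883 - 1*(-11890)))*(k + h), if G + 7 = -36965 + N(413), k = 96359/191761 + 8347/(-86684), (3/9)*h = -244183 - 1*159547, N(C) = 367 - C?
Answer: -2189578867278928516605/16622610524 ≈ -1.3172e+11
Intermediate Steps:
h = -1211190 (h = 3*(-244183 - 1*159547) = 3*(-244183 - 159547) = 3*(-403730) = -1211190)
k = 6752154489/16622610524 (k = 96359*(1/191761) + 8347*(-1/86684) = 96359/191761 - 8347/86684 = 6752154489/16622610524 ≈ 0.40620)
G = -37018 (G = -7 + (-36965 + (367 - 1*413)) = -7 + (-36965 + (367 - 413)) = -7 + (-36965 - 46) = -7 - 37011 = -37018)
(G + (133883 - 1*(-11890)))*(k + h) = (-37018 + (133883 - 1*(-11890)))*(6752154489/16622610524 - 1211190) = (-37018 + (133883 + 11890))*(-20133132888409071/16622610524) = (-37018 + 145773)*(-20133132888409071/16622610524) = 108755*(-20133132888409071/16622610524) = -2189578867278928516605/16622610524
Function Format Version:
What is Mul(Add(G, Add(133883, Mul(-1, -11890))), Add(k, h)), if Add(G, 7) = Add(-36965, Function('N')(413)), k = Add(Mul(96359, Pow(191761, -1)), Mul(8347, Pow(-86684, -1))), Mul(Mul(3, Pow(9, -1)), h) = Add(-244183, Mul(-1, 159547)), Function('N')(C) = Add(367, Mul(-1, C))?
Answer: Rational(-2189578867278928516605, 16622610524) ≈ -1.3172e+11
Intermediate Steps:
h = -1211190 (h = Mul(3, Add(-244183, Mul(-1, 159547))) = Mul(3, Add(-244183, -159547)) = Mul(3, -403730) = -1211190)
k = Rational(6752154489, 16622610524) (k = Add(Mul(96359, Rational(1, 191761)), Mul(8347, Rational(-1, 86684))) = Add(Rational(96359, 191761), Rational(-8347, 86684)) = Rational(6752154489, 16622610524) ≈ 0.40620)
G = -37018 (G = Add(-7, Add(-36965, Add(367, Mul(-1, 413)))) = Add(-7, Add(-36965, Add(367, -413))) = Add(-7, Add(-36965, -46)) = Add(-7, -37011) = -37018)
Mul(Add(G, Add(133883, Mul(-1, -11890))), Add(k, h)) = Mul(Add(-37018, Add(133883, Mul(-1, -11890))), Add(Rational(6752154489, 16622610524), -1211190)) = Mul(Add(-37018, Add(133883, 11890)), Rational(-20133132888409071, 16622610524)) = Mul(Add(-37018, 145773), Rational(-20133132888409071, 16622610524)) = Mul(108755, Rational(-20133132888409071, 16622610524)) = Rational(-2189578867278928516605, 16622610524)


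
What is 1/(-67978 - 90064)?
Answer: -1/158042 ≈ -6.3274e-6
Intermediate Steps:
1/(-67978 - 90064) = 1/(-158042) = -1/158042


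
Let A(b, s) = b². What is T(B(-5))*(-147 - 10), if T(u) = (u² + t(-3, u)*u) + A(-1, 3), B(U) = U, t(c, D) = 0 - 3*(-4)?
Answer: 5338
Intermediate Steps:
t(c, D) = 12 (t(c, D) = 0 + 12 = 12)
T(u) = 1 + u² + 12*u (T(u) = (u² + 12*u) + (-1)² = (u² + 12*u) + 1 = 1 + u² + 12*u)
T(B(-5))*(-147 - 10) = (1 + (-5)² + 12*(-5))*(-147 - 10) = (1 + 25 - 60)*(-157) = -34*(-157) = 5338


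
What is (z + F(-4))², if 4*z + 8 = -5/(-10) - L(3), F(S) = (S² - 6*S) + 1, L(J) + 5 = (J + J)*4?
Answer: 75625/64 ≈ 1181.6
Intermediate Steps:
L(J) = -5 + 8*J (L(J) = -5 + (J + J)*4 = -5 + (2*J)*4 = -5 + 8*J)
F(S) = 1 + S² - 6*S
z = -53/8 (z = -2 + (-5/(-10) - (-5 + 8*3))/4 = -2 + (-5*(-⅒) - (-5 + 24))/4 = -2 + (½ - 1*19)/4 = -2 + (½ - 19)/4 = -2 + (¼)*(-37/2) = -2 - 37/8 = -53/8 ≈ -6.6250)
(z + F(-4))² = (-53/8 + (1 + (-4)² - 6*(-4)))² = (-53/8 + (1 + 16 + 24))² = (-53/8 + 41)² = (275/8)² = 75625/64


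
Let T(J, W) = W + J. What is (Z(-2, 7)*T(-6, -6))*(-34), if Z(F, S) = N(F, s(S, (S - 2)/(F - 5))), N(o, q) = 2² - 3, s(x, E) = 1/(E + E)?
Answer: 408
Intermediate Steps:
s(x, E) = 1/(2*E)
N(o, q) = 1 (N(o, q) = 4 - 3 = 1)
Z(F, S) = 1
T(J, W) = J + W
(Z(-2, 7)*T(-6, -6))*(-34) = (1*(-6 - 6))*(-34) = (1*(-12))*(-34) = -12*(-34) = 408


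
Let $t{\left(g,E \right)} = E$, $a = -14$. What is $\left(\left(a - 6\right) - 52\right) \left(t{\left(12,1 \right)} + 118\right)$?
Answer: $-8568$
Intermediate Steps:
$\left(\left(a - 6\right) - 52\right) \left(t{\left(12,1 \right)} + 118\right) = \left(\left(-14 - 6\right) - 52\right) \left(1 + 118\right) = \left(-20 - 52\right) 119 = \left(-72\right) 119 = -8568$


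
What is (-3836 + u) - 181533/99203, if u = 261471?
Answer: 25557983372/99203 ≈ 2.5763e+5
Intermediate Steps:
(-3836 + u) - 181533/99203 = (-3836 + 261471) - 181533/99203 = 257635 - 181533*1/99203 = 257635 - 181533/99203 = 25557983372/99203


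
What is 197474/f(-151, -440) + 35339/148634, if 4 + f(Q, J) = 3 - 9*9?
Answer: -14674226359/6093994 ≈ -2408.0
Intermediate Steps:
f(Q, J) = -82 (f(Q, J) = -4 + (3 - 9*9) = -4 + (3 - 81) = -4 - 78 = -82)
197474/f(-151, -440) + 35339/148634 = 197474/(-82) + 35339/148634 = 197474*(-1/82) + 35339*(1/148634) = -98737/41 + 35339/148634 = -14674226359/6093994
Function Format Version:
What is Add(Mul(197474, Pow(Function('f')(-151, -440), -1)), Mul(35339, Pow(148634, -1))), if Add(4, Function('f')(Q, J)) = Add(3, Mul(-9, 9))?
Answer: Rational(-14674226359, 6093994) ≈ -2408.0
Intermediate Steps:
Function('f')(Q, J) = -82 (Function('f')(Q, J) = Add(-4, Add(3, Mul(-9, 9))) = Add(-4, Add(3, -81)) = Add(-4, -78) = -82)
Add(Mul(197474, Pow(Function('f')(-151, -440), -1)), Mul(35339, Pow(148634, -1))) = Add(Mul(197474, Pow(-82, -1)), Mul(35339, Pow(148634, -1))) = Add(Mul(197474, Rational(-1, 82)), Mul(35339, Rational(1, 148634))) = Add(Rational(-98737, 41), Rational(35339, 148634)) = Rational(-14674226359, 6093994)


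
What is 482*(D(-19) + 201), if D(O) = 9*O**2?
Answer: 1662900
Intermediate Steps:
482*(D(-19) + 201) = 482*(9*(-19)**2 + 201) = 482*(9*361 + 201) = 482*(3249 + 201) = 482*3450 = 1662900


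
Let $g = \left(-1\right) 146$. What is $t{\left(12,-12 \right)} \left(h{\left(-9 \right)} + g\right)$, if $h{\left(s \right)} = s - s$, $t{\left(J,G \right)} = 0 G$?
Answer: $0$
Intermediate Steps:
$t{\left(J,G \right)} = 0$
$h{\left(s \right)} = 0$
$g = -146$
$t{\left(12,-12 \right)} \left(h{\left(-9 \right)} + g\right) = 0 \left(0 - 146\right) = 0 \left(-146\right) = 0$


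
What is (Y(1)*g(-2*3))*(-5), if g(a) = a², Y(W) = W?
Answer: -180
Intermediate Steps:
(Y(1)*g(-2*3))*(-5) = (1*(-2*3)²)*(-5) = (1*(-6)²)*(-5) = (1*36)*(-5) = 36*(-5) = -180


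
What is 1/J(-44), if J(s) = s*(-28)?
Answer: 1/1232 ≈ 0.00081169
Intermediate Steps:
J(s) = -28*s
1/J(-44) = 1/(-28*(-44)) = 1/1232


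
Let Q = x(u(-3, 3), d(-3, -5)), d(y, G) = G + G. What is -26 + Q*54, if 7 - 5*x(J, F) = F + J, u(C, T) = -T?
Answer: 190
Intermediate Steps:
d(y, G) = 2*G
x(J, F) = 7/5 - F/5 - J/5 (x(J, F) = 7/5 - (F + J)/5 = 7/5 + (-F/5 - J/5) = 7/5 - F/5 - J/5)
Q = 4 (Q = 7/5 - 2*(-5)/5 - (-1)*3/5 = 7/5 - ⅕*(-10) - ⅕*(-3) = 7/5 + 2 + ⅗ = 4)
-26 + Q*54 = -26 + 4*54 = -26 + 216 = 190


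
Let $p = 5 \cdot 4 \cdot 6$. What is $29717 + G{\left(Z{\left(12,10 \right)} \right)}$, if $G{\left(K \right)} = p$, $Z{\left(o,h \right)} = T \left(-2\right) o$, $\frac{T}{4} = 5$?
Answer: $29837$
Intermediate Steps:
$T = 20$ ($T = 4 \cdot 5 = 20$)
$Z{\left(o,h \right)} = - 40 o$ ($Z{\left(o,h \right)} = 20 \left(-2\right) o = - 40 o$)
$p = 120$ ($p = 20 \cdot 6 = 120$)
$G{\left(K \right)} = 120$
$29717 + G{\left(Z{\left(12,10 \right)} \right)} = 29717 + 120 = 29837$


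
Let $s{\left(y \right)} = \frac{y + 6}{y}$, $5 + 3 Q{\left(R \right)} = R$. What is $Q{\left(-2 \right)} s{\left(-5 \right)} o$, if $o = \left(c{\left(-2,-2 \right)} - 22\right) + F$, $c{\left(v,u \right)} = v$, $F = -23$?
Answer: $- \frac{329}{15} \approx -21.933$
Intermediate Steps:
$Q{\left(R \right)} = - \frac{5}{3} + \frac{R}{3}$
$o = -47$ ($o = \left(-2 - 22\right) - 23 = -24 - 23 = -47$)
$s{\left(y \right)} = \frac{6 + y}{y}$
$Q{\left(-2 \right)} s{\left(-5 \right)} o = \left(- \frac{5}{3} + \frac{1}{3} \left(-2\right)\right) \frac{6 - 5}{-5} \left(-47\right) = \left(- \frac{5}{3} - \frac{2}{3}\right) \left(\left(- \frac{1}{5}\right) 1\right) \left(-47\right) = \left(- \frac{7}{3}\right) \left(- \frac{1}{5}\right) \left(-47\right) = \frac{7}{15} \left(-47\right) = - \frac{329}{15}$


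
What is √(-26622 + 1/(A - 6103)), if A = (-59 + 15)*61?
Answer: I*√2055521074305/8787 ≈ 163.16*I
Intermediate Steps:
A = -2684 (A = -44*61 = -2684)
√(-26622 + 1/(A - 6103)) = √(-26622 + 1/(-2684 - 6103)) = √(-26622 + 1/(-8787)) = √(-26622 - 1/8787) = √(-233927515/8787) = I*√2055521074305/8787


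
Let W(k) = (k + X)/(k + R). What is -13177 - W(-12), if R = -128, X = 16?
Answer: -461194/35 ≈ -13177.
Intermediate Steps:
W(k) = (16 + k)/(-128 + k) (W(k) = (k + 16)/(k - 128) = (16 + k)/(-128 + k))
-13177 - W(-12) = -13177 - (16 - 12)/(-128 - 12) = -13177 - 4/(-140) = -13177 - (-1)*4/140 = -13177 - 1*(-1/35) = -13177 + 1/35 = -461194/35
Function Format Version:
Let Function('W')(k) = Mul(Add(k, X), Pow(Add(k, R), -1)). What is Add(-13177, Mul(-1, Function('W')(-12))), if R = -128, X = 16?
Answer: Rational(-461194, 35) ≈ -13177.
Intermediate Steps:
Function('W')(k) = Mul(Pow(Add(-128, k), -1), Add(16, k)) (Function('W')(k) = Mul(Add(k, 16), Pow(Add(k, -128), -1)) = Mul(Add(16, k), Pow(Add(-128, k), -1)) = Mul(Pow(Add(-128, k), -1), Add(16, k)))
Add(-13177, Mul(-1, Function('W')(-12))) = Add(-13177, Mul(-1, Mul(Pow(Add(-128, -12), -1), Add(16, -12)))) = Add(-13177, Mul(-1, Mul(Pow(-140, -1), 4))) = Add(-13177, Mul(-1, Mul(Rational(-1, 140), 4))) = Add(-13177, Mul(-1, Rational(-1, 35))) = Add(-13177, Rational(1, 35)) = Rational(-461194, 35)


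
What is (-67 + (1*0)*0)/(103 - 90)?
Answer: -67/13 ≈ -5.1538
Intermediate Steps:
(-67 + (1*0)*0)/(103 - 90) = (-67 + 0*0)/13 = (-67 + 0)*(1/13) = -67*1/13 = -67/13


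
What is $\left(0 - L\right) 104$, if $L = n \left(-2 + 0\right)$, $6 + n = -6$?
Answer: $-2496$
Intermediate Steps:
$n = -12$ ($n = -6 - 6 = -12$)
$L = 24$ ($L = - 12 \left(-2 + 0\right) = \left(-12\right) \left(-2\right) = 24$)
$\left(0 - L\right) 104 = \left(0 - 24\right) 104 = \left(-24\right) 104 = -2496$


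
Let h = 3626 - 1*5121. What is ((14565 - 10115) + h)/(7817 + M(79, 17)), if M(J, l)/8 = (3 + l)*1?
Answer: 985/2659 ≈ 0.37044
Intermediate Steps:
h = -1495 (h = 3626 - 5121 = -1495)
M(J, l) = 24 + 8*l (M(J, l) = 8*((3 + l)*1) = 8*(3 + l) = 24 + 8*l)
((14565 - 10115) + h)/(7817 + M(79, 17)) = ((14565 - 10115) - 1495)/(7817 + (24 + 8*17)) = (4450 - 1495)/(7817 + (24 + 136)) = 2955/(7817 + 160) = 2955/7977 = 2955*(1/7977) = 985/2659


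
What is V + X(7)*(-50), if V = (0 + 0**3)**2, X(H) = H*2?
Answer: -700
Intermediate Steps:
X(H) = 2*H
V = 0 (V = (0 + 0)**2 = 0**2 = 0)
V + X(7)*(-50) = 0 + (2*7)*(-50) = 0 + 14*(-50) = 0 - 700 = -700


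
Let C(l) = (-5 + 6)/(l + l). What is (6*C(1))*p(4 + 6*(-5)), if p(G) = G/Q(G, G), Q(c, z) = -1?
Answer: 78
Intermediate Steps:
p(G) = -G (p(G) = G/(-1) = G*(-1) = -G)
C(l) = 1/(2*l)
(6*C(1))*p(4 + 6*(-5)) = (6*((1/2)/1))*(-(4 + 6*(-5))) = (6*((1/2)*1))*(-(4 - 30)) = (6*(1/2))*(-1*(-26)) = 3*26 = 78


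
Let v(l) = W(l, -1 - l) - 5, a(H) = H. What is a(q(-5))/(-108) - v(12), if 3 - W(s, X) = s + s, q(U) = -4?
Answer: 703/27 ≈ 26.037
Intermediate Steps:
W(s, X) = 3 - 2*s (W(s, X) = 3 - (s + s) = 3 - 2*s)
v(l) = -2 - 2*l (v(l) = (3 - 2*l) - 5 = -2 - 2*l)
a(q(-5))/(-108) - v(12) = -4/(-108) - (-2 - 2*12) = -4*(-1/108) - (-2 - 24) = 1/27 - 1*(-26) = 1/27 + 26 = 703/27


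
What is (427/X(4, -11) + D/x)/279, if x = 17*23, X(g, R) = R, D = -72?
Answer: -167749/1199979 ≈ -0.13979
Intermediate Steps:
x = 391
(427/X(4, -11) + D/x)/279 = (427/(-11) - 72/391)/279 = (427*(-1/11) - 72*1/391)*(1/279) = (-427/11 - 72/391)*(1/279) = -167749/4301*1/279 = -167749/1199979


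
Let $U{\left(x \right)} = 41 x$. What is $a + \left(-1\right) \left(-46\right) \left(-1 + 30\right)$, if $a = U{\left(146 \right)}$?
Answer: $7320$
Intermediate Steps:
$a = 5986$ ($a = 41 \cdot 146 = 5986$)
$a + \left(-1\right) \left(-46\right) \left(-1 + 30\right) = 5986 + \left(-1\right) \left(-46\right) \left(-1 + 30\right) = 5986 + 46 \cdot 29 = 5986 + 1334 = 7320$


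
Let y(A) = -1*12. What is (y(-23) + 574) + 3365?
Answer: 3927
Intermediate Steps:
y(A) = -12
(y(-23) + 574) + 3365 = (-12 + 574) + 3365 = 562 + 3365 = 3927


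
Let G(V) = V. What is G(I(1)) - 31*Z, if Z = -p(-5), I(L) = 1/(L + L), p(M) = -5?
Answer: -309/2 ≈ -154.50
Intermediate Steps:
I(L) = 1/(2*L)
Z = 5 (Z = -1*(-5) = 5)
G(I(1)) - 31*Z = (½)/1 - 31*5 = (½)*1 - 155 = ½ - 155 = -309/2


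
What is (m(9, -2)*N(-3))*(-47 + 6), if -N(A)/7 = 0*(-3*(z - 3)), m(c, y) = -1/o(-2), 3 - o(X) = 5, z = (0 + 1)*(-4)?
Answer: 0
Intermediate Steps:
z = -4 (z = 1*(-4) = -4)
o(X) = -2 (o(X) = 3 - 1*5 = 3 - 5 = -2)
m(c, y) = ½ (m(c, y) = -1/(-2) = -1*(-½) = ½)
N(A) = 0 (N(A) = -0*(-3*(-4 - 3)) = -0*(-3*(-7)) = -0*21 = -7*0 = 0)
(m(9, -2)*N(-3))*(-47 + 6) = ((½)*0)*(-47 + 6) = 0*(-41) = 0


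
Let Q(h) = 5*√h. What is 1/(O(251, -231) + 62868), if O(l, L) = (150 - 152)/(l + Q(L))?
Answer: 2161904533/135914598400778 - 5*I*√231/135914598400778 ≈ 1.5906e-5 - 5.5913e-13*I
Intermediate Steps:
O(l, L) = -2/(l + 5*√L) (O(l, L) = (150 - 152)/(l + 5*√L) = -2/(l + 5*√L))
1/(O(251, -231) + 62868) = 1/(-2/(251 + 5*√(-231)) + 62868) = 1/(-2/(251 + 5*(I*√231)) + 62868) = 1/(-2/(251 + 5*I*√231) + 62868) = 1/(62868 - 2/(251 + 5*I*√231))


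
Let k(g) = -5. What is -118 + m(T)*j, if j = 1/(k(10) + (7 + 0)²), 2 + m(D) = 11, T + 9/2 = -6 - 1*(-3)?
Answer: -5183/44 ≈ -117.80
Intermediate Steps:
T = -15/2 (T = -9/2 + (-6 - 1*(-3)) = -9/2 + (-6 + 3) = -9/2 - 3 = -15/2 ≈ -7.5000)
m(D) = 9 (m(D) = -2 + 11 = 9)
j = 1/44 (j = 1/(-5 + (7 + 0)²) = 1/(-5 + 7²) = 1/(-5 + 49) = 1/44 ≈ 0.022727)
-118 + m(T)*j = -118 + 9*(1/44) = -118 + 9/44 = -5183/44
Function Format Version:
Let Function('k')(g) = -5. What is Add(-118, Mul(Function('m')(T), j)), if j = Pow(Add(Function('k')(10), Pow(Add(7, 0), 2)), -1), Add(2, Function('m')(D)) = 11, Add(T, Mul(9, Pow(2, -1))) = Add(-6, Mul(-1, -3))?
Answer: Rational(-5183, 44) ≈ -117.80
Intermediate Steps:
T = Rational(-15, 2) (T = Add(Rational(-9, 2), Add(-6, Mul(-1, -3))) = Add(Rational(-9, 2), Add(-6, 3)) = Add(Rational(-9, 2), -3) = Rational(-15, 2) ≈ -7.5000)
Function('m')(D) = 9 (Function('m')(D) = Add(-2, 11) = 9)
j = Rational(1, 44) (j = Pow(Add(-5, Pow(Add(7, 0), 2)), -1) = Pow(Add(-5, Pow(7, 2)), -1) = Pow(Add(-5, 49), -1) = Pow(44, -1) = Rational(1, 44) ≈ 0.022727)
Add(-118, Mul(Function('m')(T), j)) = Add(-118, Mul(9, Rational(1, 44))) = Add(-118, Rational(9, 44)) = Rational(-5183, 44)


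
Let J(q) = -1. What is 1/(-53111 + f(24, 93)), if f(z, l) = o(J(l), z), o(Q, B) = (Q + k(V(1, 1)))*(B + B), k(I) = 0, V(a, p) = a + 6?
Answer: -1/53159 ≈ -1.8811e-5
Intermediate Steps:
V(a, p) = 6 + a
o(Q, B) = 2*B*Q (o(Q, B) = (Q + 0)*(B + B) = Q*(2*B) = 2*B*Q)
f(z, l) = -2*z (f(z, l) = 2*z*(-1) = -2*z)
1/(-53111 + f(24, 93)) = 1/(-53111 - 2*24) = 1/(-53111 - 48) = 1/(-53159) = -1/53159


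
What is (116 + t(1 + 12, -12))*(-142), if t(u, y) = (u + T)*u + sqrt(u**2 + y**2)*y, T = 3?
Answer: -46008 + 1704*sqrt(313) ≈ -15861.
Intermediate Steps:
t(u, y) = u*(3 + u) + y*sqrt(u**2 + y**2) (t(u, y) = (u + 3)*u + sqrt(u**2 + y**2)*y = (3 + u)*u + y*sqrt(u**2 + y**2) = u*(3 + u) + y*sqrt(u**2 + y**2))
(116 + t(1 + 12, -12))*(-142) = (116 + ((1 + 12)**2 + 3*(1 + 12) - 12*sqrt((1 + 12)**2 + (-12)**2)))*(-142) = (116 + (13**2 + 3*13 - 12*sqrt(13**2 + 144)))*(-142) = (116 + (169 + 39 - 12*sqrt(169 + 144)))*(-142) = (116 + (169 + 39 - 12*sqrt(313)))*(-142) = (116 + (208 - 12*sqrt(313)))*(-142) = (324 - 12*sqrt(313))*(-142) = -46008 + 1704*sqrt(313)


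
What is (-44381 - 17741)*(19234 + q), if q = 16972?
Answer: -2249189132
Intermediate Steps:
(-44381 - 17741)*(19234 + q) = (-44381 - 17741)*(19234 + 16972) = -62122*36206 = -2249189132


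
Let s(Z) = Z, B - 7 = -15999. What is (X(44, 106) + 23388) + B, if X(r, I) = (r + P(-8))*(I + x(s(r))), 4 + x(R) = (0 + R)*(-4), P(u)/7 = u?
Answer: 8284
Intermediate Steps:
B = -15992 (B = 7 - 15999 = -15992)
P(u) = 7*u
x(R) = -4 - 4*R (x(R) = -4 + (0 + R)*(-4) = -4 + R*(-4) = -4 - 4*R)
X(r, I) = (-56 + r)*(-4 + I - 4*r) (X(r, I) = (r + 7*(-8))*(I + (-4 - 4*r)) = (r - 56)*(-4 + I - 4*r) = (-56 + r)*(-4 + I - 4*r))
(X(44, 106) + 23388) + B = ((224 - 56*106 - 4*44² + 220*44 + 106*44) + 23388) - 15992 = ((224 - 5936 - 4*1936 + 9680 + 4664) + 23388) - 15992 = ((224 - 5936 - 7744 + 9680 + 4664) + 23388) - 15992 = (888 + 23388) - 15992 = 24276 - 15992 = 8284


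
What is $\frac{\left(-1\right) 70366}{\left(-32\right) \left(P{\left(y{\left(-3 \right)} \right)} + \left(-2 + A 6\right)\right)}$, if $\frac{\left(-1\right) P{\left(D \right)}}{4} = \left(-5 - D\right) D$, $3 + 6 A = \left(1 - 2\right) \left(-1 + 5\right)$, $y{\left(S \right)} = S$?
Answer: $- \frac{35183}{528} \approx -66.635$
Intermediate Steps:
$A = - \frac{7}{6}$ ($A = - \frac{1}{2} + \frac{\left(1 - 2\right) \left(-1 + 5\right)}{6} = - \frac{1}{2} + \frac{\left(-1\right) 4}{6} = - \frac{1}{2} + \frac{1}{6} \left(-4\right) = - \frac{1}{2} - \frac{2}{3} = - \frac{7}{6} \approx -1.1667$)
$P{\left(D \right)} = - 4 D \left(-5 - D\right)$ ($P{\left(D \right)} = - 4 \left(-5 - D\right) D = - 4 D \left(-5 - D\right)$)
$\frac{\left(-1\right) 70366}{\left(-32\right) \left(P{\left(y{\left(-3 \right)} \right)} + \left(-2 + A 6\right)\right)} = \frac{\left(-1\right) 70366}{\left(-32\right) \left(4 \left(-3\right) \left(5 - 3\right) - 9\right)} = - \frac{70366}{\left(-32\right) \left(4 \left(-3\right) 2 - 9\right)} = - \frac{70366}{\left(-32\right) \left(-24 - 9\right)} = - \frac{70366}{\left(-32\right) \left(-33\right)} = - \frac{70366}{1056} = \left(-70366\right) \frac{1}{1056} = - \frac{35183}{528}$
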